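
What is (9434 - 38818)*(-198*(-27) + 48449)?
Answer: -1580712280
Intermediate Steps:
(9434 - 38818)*(-198*(-27) + 48449) = -29384*(5346 + 48449) = -29384*53795 = -1580712280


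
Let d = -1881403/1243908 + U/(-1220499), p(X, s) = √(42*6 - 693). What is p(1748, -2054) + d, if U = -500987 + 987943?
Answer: -35826900545/18743067532 + 21*I ≈ -1.9115 + 21.0*I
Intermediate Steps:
U = 486956
p(X, s) = 21*I (p(X, s) = √(252 - 693) = √(-441) = 21*I)
d = -35826900545/18743067532 (d = -1881403/1243908 + 486956/(-1220499) = -1881403*1/1243908 + 486956*(-1/1220499) = -1881403/1243908 - 486956/1220499 = -35826900545/18743067532 ≈ -1.9115)
p(1748, -2054) + d = 21*I - 35826900545/18743067532 = -35826900545/18743067532 + 21*I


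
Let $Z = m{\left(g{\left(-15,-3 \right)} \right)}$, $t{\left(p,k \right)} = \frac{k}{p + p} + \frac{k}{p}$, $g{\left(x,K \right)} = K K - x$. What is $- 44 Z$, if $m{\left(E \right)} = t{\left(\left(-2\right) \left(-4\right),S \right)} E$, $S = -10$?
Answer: $1980$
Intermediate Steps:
$g{\left(x,K \right)} = K^{2} - x$
$t{\left(p,k \right)} = \frac{3 k}{2 p}$ ($t{\left(p,k \right)} = \frac{k}{2 p} + \frac{k}{p} = \frac{3 k}{2 p}$)
$m{\left(E \right)} = - \frac{15 E}{8}$ ($m{\left(E \right)} = \frac{3}{2} \left(-10\right) \frac{1}{\left(-2\right) \left(-4\right)} E = \frac{3}{2} \left(-10\right) \frac{1}{8} E = - \frac{15 E}{8}$)
$Z = -45$ ($Z = - \frac{15 \left(\left(-3\right)^{2} - -15\right)}{8} = - \frac{15 \left(9 + 15\right)}{8} = \left(- \frac{15}{8}\right) 24 = -45$)
$- 44 Z = \left(-44\right) \left(-45\right) = 1980$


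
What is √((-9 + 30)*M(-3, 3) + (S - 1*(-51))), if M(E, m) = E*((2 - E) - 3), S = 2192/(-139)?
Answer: I*√1753763/139 ≈ 9.5273*I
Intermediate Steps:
S = -2192/139 (S = 2192*(-1/139) = -2192/139 ≈ -15.770)
M(E, m) = E*(-1 - E)
√((-9 + 30)*M(-3, 3) + (S - 1*(-51))) = √((-9 + 30)*(-1*(-3)*(1 - 3)) + (-2192/139 - 1*(-51))) = √(21*(-1*(-3)*(-2)) + (-2192/139 + 51)) = √(21*(-6) + 4897/139) = √(-126 + 4897/139) = √(-12617/139) = I*√1753763/139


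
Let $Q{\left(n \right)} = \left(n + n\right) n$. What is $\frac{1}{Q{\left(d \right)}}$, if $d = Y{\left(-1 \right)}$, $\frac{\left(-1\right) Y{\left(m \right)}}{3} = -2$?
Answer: $\frac{1}{72} \approx 0.013889$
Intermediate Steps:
$Y{\left(m \right)} = 6$ ($Y{\left(m \right)} = \left(-3\right) \left(-2\right) = 6$)
$d = 6$
$Q{\left(n \right)} = 2 n^{2}$ ($Q{\left(n \right)} = 2 n n = 2 n^{2}$)
$\frac{1}{Q{\left(d \right)}} = \frac{1}{2 \cdot 6^{2}} = \frac{1}{2 \cdot 36} = \frac{1}{72}$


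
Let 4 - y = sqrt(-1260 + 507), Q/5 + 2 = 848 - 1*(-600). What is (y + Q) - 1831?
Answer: 5403 - I*sqrt(753) ≈ 5403.0 - 27.441*I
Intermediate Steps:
Q = 7230 (Q = -10 + 5*(848 - 1*(-600)) = -10 + 5*(848 + 600) = -10 + 5*1448 = -10 + 7240 = 7230)
y = 4 - I*sqrt(753) (y = 4 - sqrt(-1260 + 507) = 4 - sqrt(-753) = 4 - I*sqrt(753) ≈ 4.0 - 27.441*I)
(y + Q) - 1831 = ((4 - I*sqrt(753)) + 7230) - 1831 = (7234 - I*sqrt(753)) - 1831 = 5403 - I*sqrt(753)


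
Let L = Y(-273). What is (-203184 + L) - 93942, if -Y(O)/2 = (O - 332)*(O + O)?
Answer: -957786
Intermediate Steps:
Y(O) = -4*O*(-332 + O) (Y(O) = -2*(O - 332)*(O + O) = -2*(-332 + O)*2*O = -4*O*(-332 + O))
L = -660660 (L = 4*(-273)*(332 - 1*(-273)) = 4*(-273)*(332 + 273) = 4*(-273)*605 = -660660)
(-203184 + L) - 93942 = (-203184 - 660660) - 93942 = -863844 - 93942 = -957786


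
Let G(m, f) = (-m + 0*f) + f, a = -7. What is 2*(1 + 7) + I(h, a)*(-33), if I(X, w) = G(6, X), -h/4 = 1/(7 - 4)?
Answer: 258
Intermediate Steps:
G(m, f) = f - m (G(m, f) = (-m + 0) + f = -m + f = f - m)
h = -4/3 (h = -4/(7 - 4) = -4/3 ≈ -1.3333)
I(X, w) = -6 + X (I(X, w) = X - 1*6 = X - 6 = -6 + X)
2*(1 + 7) + I(h, a)*(-33) = 2*(1 + 7) + (-6 - 4/3)*(-33) = 2*8 - 22/3*(-33) = 16 + 242 = 258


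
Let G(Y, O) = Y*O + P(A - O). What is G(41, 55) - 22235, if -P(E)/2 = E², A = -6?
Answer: -27422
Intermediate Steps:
P(E) = -2*E²
G(Y, O) = -2*(-6 - O)² + O*Y (G(Y, O) = Y*O - 2*(-6 - O)² = O*Y - 2*(-6 - O)² = -2*(-6 - O)² + O*Y)
G(41, 55) - 22235 = (-2*(6 + 55)² + 55*41) - 22235 = (-2*61² + 2255) - 22235 = (-2*3721 + 2255) - 22235 = (-7442 + 2255) - 22235 = -5187 - 22235 = -27422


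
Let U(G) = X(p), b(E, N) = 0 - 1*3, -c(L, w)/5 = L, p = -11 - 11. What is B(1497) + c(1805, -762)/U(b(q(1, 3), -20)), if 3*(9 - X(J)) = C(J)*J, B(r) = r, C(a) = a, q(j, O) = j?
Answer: 711204/457 ≈ 1556.2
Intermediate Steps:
p = -22
c(L, w) = -5*L
X(J) = 9 - J**2/3 (X(J) = 9 - J*J/3 = 9 - J**2/3)
b(E, N) = -3 (b(E, N) = 0 - 3 = -3)
U(G) = -457/3 (U(G) = 9 - 1/3*(-22)**2 = 9 - 1/3*484 = 9 - 484/3 = -457/3)
B(1497) + c(1805, -762)/U(b(q(1, 3), -20)) = 1497 + (-5*1805)/(-457/3) = 1497 - 9025*(-3/457) = 1497 + 27075/457 = 711204/457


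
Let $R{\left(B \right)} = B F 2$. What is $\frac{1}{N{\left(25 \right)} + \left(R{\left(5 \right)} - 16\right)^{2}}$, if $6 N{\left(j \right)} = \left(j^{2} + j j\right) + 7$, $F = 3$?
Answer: $\frac{2}{811} \approx 0.0024661$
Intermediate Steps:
$N{\left(j \right)} = \frac{7}{6} + \frac{j^{2}}{3}$ ($N{\left(j \right)} = \frac{\left(j^{2} + j j\right) + 7}{6} = \frac{\left(j^{2} + j^{2}\right) + 7}{6} = \frac{2 j^{2} + 7}{6} = \frac{7 + 2 j^{2}}{6} = \frac{7}{6} + \frac{j^{2}}{3}$)
$R{\left(B \right)} = 6 B$ ($R{\left(B \right)} = B 3 \cdot 2 = 3 B 2 = 6 B$)
$\frac{1}{N{\left(25 \right)} + \left(R{\left(5 \right)} - 16\right)^{2}} = \frac{1}{\left(\frac{7}{6} + \frac{25^{2}}{3}\right) + \left(6 \cdot 5 - 16\right)^{2}} = \frac{1}{\left(\frac{7}{6} + \frac{1}{3} \cdot 625\right) + \left(30 - 16\right)^{2}} = \frac{1}{\left(\frac{7}{6} + \frac{625}{3}\right) + \left(30 - 16\right)^{2}} = \frac{1}{\frac{419}{2} + 14^{2}} = \frac{1}{\frac{419}{2} + 196} = \frac{1}{\frac{811}{2}} = \frac{2}{811}$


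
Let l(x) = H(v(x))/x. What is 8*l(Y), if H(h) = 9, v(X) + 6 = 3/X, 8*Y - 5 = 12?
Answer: 576/17 ≈ 33.882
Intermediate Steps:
Y = 17/8 (Y = 5/8 + (1/8)*12 = 5/8 + 3/2 = 17/8 ≈ 2.1250)
v(X) = -6 + 3/X
l(x) = 9/x
8*l(Y) = 8*(9/(17/8)) = 8*(9*(8/17)) = 8*(72/17) = 576/17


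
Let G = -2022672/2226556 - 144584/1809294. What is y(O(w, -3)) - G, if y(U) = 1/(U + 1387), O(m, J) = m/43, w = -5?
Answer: 29701988567276243/30030411590258388 ≈ 0.98906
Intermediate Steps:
O(m, J) = m/43 (O(m, J) = m*(1/43) = m/43)
y(U) = 1/(1387 + U)
G = -497691585784/503561801433 (G = -2022672*1/2226556 - 144584*1/1809294 = -505668/556639 - 72292/904647 = -497691585784/503561801433 ≈ -0.98834)
y(O(w, -3)) - G = 1/(1387 + (1/43)*(-5)) - 1*(-497691585784/503561801433) = 1/(1387 - 5/43) + 497691585784/503561801433 = 1/(59636/43) + 497691585784/503561801433 = 43/59636 + 497691585784/503561801433 = 29701988567276243/30030411590258388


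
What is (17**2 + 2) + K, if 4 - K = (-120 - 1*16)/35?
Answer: 10461/35 ≈ 298.89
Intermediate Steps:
K = 276/35 (K = 4 - (-120 - 1*16)/35 = 4 - (-120 - 16)/35 = 4 - (-136)/35 = 4 - 1*(-136/35) = 4 + 136/35 = 276/35 ≈ 7.8857)
(17**2 + 2) + K = (17**2 + 2) + 276/35 = (289 + 2) + 276/35 = 291 + 276/35 = 10461/35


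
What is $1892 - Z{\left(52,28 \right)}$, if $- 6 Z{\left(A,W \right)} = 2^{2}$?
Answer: $\frac{5678}{3} \approx 1892.7$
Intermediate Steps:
$Z{\left(A,W \right)} = - \frac{2}{3}$ ($Z{\left(A,W \right)} = - \frac{2^{2}}{6} = \left(- \frac{1}{6}\right) 4 = - \frac{2}{3}$)
$1892 - Z{\left(52,28 \right)} = 1892 - - \frac{2}{3} = 1892 + \frac{2}{3} = \frac{5678}{3}$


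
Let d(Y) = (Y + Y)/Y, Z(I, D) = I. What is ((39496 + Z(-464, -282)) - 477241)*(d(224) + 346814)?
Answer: -151977892544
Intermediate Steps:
d(Y) = 2 (d(Y) = (2*Y)/Y = 2)
((39496 + Z(-464, -282)) - 477241)*(d(224) + 346814) = ((39496 - 464) - 477241)*(2 + 346814) = (39032 - 477241)*346816 = -438209*346816 = -151977892544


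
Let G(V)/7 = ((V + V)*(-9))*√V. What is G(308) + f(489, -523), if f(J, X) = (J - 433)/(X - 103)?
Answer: -28/313 - 77616*√77 ≈ -6.8108e+5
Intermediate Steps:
f(J, X) = (-433 + J)/(-103 + X)
G(V) = -126*V^(3/2) (G(V) = 7*(((V + V)*(-9))*√V) = 7*(((2*V)*(-9))*√V) = 7*((-18*V)*√V) = 7*(-18*V^(3/2)) = -126*V^(3/2))
G(308) + f(489, -523) = -77616*√77 + (-433 + 489)/(-103 - 523) = -77616*√77 + 56/(-626) = -77616*√77 - 1/626*56 = -77616*√77 - 28/313 = -28/313 - 77616*√77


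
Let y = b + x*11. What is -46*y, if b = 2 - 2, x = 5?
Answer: -2530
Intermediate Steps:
b = 0
y = 55 (y = 0 + 5*11 = 0 + 55 = 55)
-46*y = -46*55 = -2530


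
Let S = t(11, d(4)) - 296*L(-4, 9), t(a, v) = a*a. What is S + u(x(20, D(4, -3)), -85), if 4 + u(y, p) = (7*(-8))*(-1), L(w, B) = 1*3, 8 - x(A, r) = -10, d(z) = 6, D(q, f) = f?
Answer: -715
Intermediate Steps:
x(A, r) = 18 (x(A, r) = 8 - 1*(-10) = 8 + 10 = 18)
t(a, v) = a**2
L(w, B) = 3
u(y, p) = 52 (u(y, p) = -4 + (7*(-8))*(-1) = -4 - 56*(-1) = -4 + 56 = 52)
S = -767 (S = 11**2 - 296*3 = 121 - 888 = -767)
S + u(x(20, D(4, -3)), -85) = -767 + 52 = -715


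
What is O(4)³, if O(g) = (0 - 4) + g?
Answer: 0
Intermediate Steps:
O(g) = -4 + g
O(4)³ = (-4 + 4)³ = 0³ = 0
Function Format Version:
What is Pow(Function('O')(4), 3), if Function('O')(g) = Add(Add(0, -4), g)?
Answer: 0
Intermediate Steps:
Function('O')(g) = Add(-4, g)
Pow(Function('O')(4), 3) = Pow(Add(-4, 4), 3) = Pow(0, 3) = 0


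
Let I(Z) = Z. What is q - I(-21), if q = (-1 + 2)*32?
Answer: 53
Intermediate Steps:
q = 32 (q = 1*32 = 32)
q - I(-21) = 32 - 1*(-21) = 32 + 21 = 53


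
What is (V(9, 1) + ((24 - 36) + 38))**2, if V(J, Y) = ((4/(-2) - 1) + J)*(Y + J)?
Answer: 7396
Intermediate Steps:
V(J, Y) = (-3 + J)*(J + Y) (V(J, Y) = ((4*(-1/2) - 1) + J)*(J + Y) = ((-2 - 1) + J)*(J + Y) = (-3 + J)*(J + Y))
(V(9, 1) + ((24 - 36) + 38))**2 = ((9**2 - 3*9 - 3*1 + 9*1) + ((24 - 36) + 38))**2 = ((81 - 27 - 3 + 9) + (-12 + 38))**2 = (60 + 26)**2 = 86**2 = 7396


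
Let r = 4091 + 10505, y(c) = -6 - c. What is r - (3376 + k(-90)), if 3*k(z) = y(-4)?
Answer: 33662/3 ≈ 11221.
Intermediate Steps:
k(z) = -⅔ (k(z) = (-6 - 1*(-4))/3 = (-6 + 4)/3 = (⅓)*(-2) = -⅔)
r = 14596
r - (3376 + k(-90)) = 14596 - (3376 - ⅔) = 14596 - 1*10126/3 = 14596 - 10126/3 = 33662/3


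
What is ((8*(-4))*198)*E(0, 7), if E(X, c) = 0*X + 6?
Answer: -38016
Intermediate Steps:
E(X, c) = 6 (E(X, c) = 0 + 6 = 6)
((8*(-4))*198)*E(0, 7) = ((8*(-4))*198)*6 = -32*198*6 = -6336*6 = -38016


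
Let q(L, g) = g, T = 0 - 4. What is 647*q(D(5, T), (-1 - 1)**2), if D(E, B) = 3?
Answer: 2588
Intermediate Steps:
T = -4
647*q(D(5, T), (-1 - 1)**2) = 647*(-1 - 1)**2 = 647*(-2)**2 = 647*4 = 2588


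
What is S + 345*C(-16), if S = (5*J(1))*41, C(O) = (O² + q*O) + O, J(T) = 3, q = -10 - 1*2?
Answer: 149655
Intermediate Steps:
q = -12 (q = -10 - 2 = -12)
C(O) = O² - 11*O (C(O) = (O² - 12*O) + O = O² - 11*O)
S = 615 (S = (5*3)*41 = 15*41 = 615)
S + 345*C(-16) = 615 + 345*(-16*(-11 - 16)) = 615 + 345*(-16*(-27)) = 615 + 345*432 = 615 + 149040 = 149655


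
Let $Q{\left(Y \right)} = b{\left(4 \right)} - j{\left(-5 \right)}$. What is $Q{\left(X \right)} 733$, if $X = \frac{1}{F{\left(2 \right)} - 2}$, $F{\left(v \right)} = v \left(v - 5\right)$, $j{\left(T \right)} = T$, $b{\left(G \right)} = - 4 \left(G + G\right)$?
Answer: $-19791$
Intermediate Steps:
$b{\left(G \right)} = - 8 G$ ($b{\left(G \right)} = - 4 \cdot 2 G = - 8 G$)
$F{\left(v \right)} = v \left(-5 + v\right)$
$X = - \frac{1}{8}$ ($X = \frac{1}{2 \left(-5 + 2\right) - 2} = \frac{1}{2 \left(-3\right) - 2} = \frac{1}{-6 - 2} = \frac{1}{-8} = - \frac{1}{8} \approx -0.125$)
$Q{\left(Y \right)} = -27$ ($Q{\left(Y \right)} = \left(-8\right) 4 - -5 = -32 + 5 = -27$)
$Q{\left(X \right)} 733 = \left(-27\right) 733 = -19791$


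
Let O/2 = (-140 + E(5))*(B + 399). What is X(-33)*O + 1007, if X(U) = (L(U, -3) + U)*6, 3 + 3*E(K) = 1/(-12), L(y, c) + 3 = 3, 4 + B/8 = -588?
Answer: -242207432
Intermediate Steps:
B = -4736 (B = -32 + 8*(-588) = -32 - 4704 = -4736)
L(y, c) = 0 (L(y, c) = -3 + 3 = 0)
E(K) = -37/36 (E(K) = -1 + (1/3)/(-12) = -1 + (1/3)*(-1/12) = -1 - 1/36 = -37/36)
X(U) = 6*U (X(U) = (0 + U)*6 = U*6 = 6*U)
O = 22018949/18 (O = 2*((-140 - 37/36)*(-4736 + 399)) = 2*(-5077/36*(-4337)) = 2*(22018949/36) = 22018949/18 ≈ 1.2233e+6)
X(-33)*O + 1007 = (6*(-33))*(22018949/18) + 1007 = -198*22018949/18 + 1007 = -242208439 + 1007 = -242207432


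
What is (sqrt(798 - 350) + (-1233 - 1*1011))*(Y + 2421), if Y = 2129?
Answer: -10210200 + 36400*sqrt(7) ≈ -1.0114e+7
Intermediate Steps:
(sqrt(798 - 350) + (-1233 - 1*1011))*(Y + 2421) = (sqrt(798 - 350) + (-1233 - 1*1011))*(2129 + 2421) = (sqrt(448) + (-1233 - 1011))*4550 = (8*sqrt(7) - 2244)*4550 = (-2244 + 8*sqrt(7))*4550 = -10210200 + 36400*sqrt(7)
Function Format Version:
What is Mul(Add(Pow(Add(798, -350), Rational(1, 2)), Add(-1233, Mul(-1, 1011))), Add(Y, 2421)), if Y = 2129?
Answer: Add(-10210200, Mul(36400, Pow(7, Rational(1, 2)))) ≈ -1.0114e+7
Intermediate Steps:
Mul(Add(Pow(Add(798, -350), Rational(1, 2)), Add(-1233, Mul(-1, 1011))), Add(Y, 2421)) = Mul(Add(Pow(Add(798, -350), Rational(1, 2)), Add(-1233, Mul(-1, 1011))), Add(2129, 2421)) = Mul(Add(Pow(448, Rational(1, 2)), Add(-1233, -1011)), 4550) = Mul(Add(Mul(8, Pow(7, Rational(1, 2))), -2244), 4550) = Mul(Add(-2244, Mul(8, Pow(7, Rational(1, 2)))), 4550) = Add(-10210200, Mul(36400, Pow(7, Rational(1, 2))))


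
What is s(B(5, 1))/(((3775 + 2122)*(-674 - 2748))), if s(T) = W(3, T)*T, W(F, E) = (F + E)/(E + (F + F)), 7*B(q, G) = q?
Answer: -65/3319533343 ≈ -1.9581e-8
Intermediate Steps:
B(q, G) = q/7
W(F, E) = (E + F)/(E + 2*F)
s(T) = T*(3 + T)/(6 + T) (s(T) = ((T + 3)/(T + 2*3))*T = ((3 + T)/(T + 6))*T = ((3 + T)/(6 + T))*T = T*(3 + T)/(6 + T))
s(B(5, 1))/(((3775 + 2122)*(-674 - 2748))) = (((⅐)*5)*(3 + (⅐)*5)/(6 + (⅐)*5))/(((3775 + 2122)*(-674 - 2748))) = (5*(3 + 5/7)/(7*(6 + 5/7)))/((5897*(-3422))) = ((5/7)*(26/7)/(47/7))/(-20179534) = ((5/7)*(7/47)*(26/7))*(-1/20179534) = (130/329)*(-1/20179534) = -65/3319533343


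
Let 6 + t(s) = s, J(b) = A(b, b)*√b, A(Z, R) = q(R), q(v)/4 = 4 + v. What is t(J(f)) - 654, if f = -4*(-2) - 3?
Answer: -660 + 36*√5 ≈ -579.50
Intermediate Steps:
q(v) = 16 + 4*v (q(v) = 4*(4 + v) = 16 + 4*v)
A(Z, R) = 16 + 4*R
f = 5 (f = 8 - 3 = 5)
J(b) = √b*(16 + 4*b) (J(b) = (16 + 4*b)*√b = √b*(16 + 4*b))
t(s) = -6 + s
t(J(f)) - 654 = (-6 + 4*√5*(4 + 5)) - 654 = (-6 + 4*√5*9) - 654 = (-6 + 36*√5) - 654 = -660 + 36*√5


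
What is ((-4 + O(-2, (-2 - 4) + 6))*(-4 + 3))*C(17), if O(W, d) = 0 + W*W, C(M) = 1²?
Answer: 0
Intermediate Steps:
C(M) = 1
O(W, d) = W² (O(W, d) = 0 + W² = W²)
((-4 + O(-2, (-2 - 4) + 6))*(-4 + 3))*C(17) = ((-4 + (-2)²)*(-4 + 3))*1 = ((-4 + 4)*(-1))*1 = (0*(-1))*1 = 0*1 = 0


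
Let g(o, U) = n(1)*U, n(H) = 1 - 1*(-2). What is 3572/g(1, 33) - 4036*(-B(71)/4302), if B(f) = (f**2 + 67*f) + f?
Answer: 73308590/7887 ≈ 9294.9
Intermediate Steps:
n(H) = 3 (n(H) = 1 + 2 = 3)
g(o, U) = 3*U
B(f) = f**2 + 68*f
3572/g(1, 33) - 4036*(-B(71)/4302) = 3572/((3*33)) - 4036/((-4302*1/(71*(68 + 71)))) = 3572/99 - 4036/((-4302/(71*139))) = 3572*(1/99) - 4036/((-4302/9869)) = 3572/99 - 4036/((-4302*1/9869)) = 3572/99 - 4036/(-4302/9869) = 3572/99 - 4036*(-9869/4302) = 3572/99 + 19915642/2151 = 73308590/7887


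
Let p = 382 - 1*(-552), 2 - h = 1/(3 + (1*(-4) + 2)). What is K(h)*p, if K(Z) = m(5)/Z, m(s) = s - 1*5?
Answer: 0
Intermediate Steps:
m(s) = -5 + s (m(s) = s - 5 = -5 + s)
h = 1 (h = 2 - 1/(3 + (1*(-4) + 2)) = 2 - 1/(3 + (-4 + 2)) = 2 - 1/(3 - 2) = 2 - 1/1 = 2 - 1*1 = 2 - 1 = 1)
K(Z) = 0 (K(Z) = (-5 + 5)/Z = 0/Z = 0)
p = 934 (p = 382 + 552 = 934)
K(h)*p = 0*934 = 0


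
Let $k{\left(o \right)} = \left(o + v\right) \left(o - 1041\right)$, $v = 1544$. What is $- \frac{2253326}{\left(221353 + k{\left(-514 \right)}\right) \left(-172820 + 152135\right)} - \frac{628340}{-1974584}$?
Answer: $\frac{4483891148191229}{14094305850850470} \approx 0.31813$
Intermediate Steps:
$k{\left(o \right)} = \left(-1041 + o\right) \left(1544 + o\right)$ ($k{\left(o \right)} = \left(o + 1544\right) \left(o - 1041\right) = \left(1544 + o\right) \left(-1041 + o\right) = \left(-1041 + o\right) \left(1544 + o\right)$)
$- \frac{2253326}{\left(221353 + k{\left(-514 \right)}\right) \left(-172820 + 152135\right)} - \frac{628340}{-1974584} = - \frac{2253326}{\left(221353 + \left(-1607304 + \left(-514\right)^{2} + 503 \left(-514\right)\right)\right) \left(-172820 + 152135\right)} - \frac{628340}{-1974584} = - \frac{2253326}{\left(221353 - 1601650\right) \left(-20685\right)} - - \frac{157085}{493646} = - \frac{2253326}{\left(221353 - 1601650\right) \left(-20685\right)} + \frac{157085}{493646} = - \frac{2253326}{\left(-1380297\right) \left(-20685\right)} + \frac{157085}{493646} = - \frac{2253326}{28551443445} + \frac{157085}{493646} = \frac{4483891148191229}{14094305850850470}$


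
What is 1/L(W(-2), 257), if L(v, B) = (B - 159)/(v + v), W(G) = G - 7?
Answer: -9/49 ≈ -0.18367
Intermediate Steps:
W(G) = -7 + G
L(v, B) = (-159 + B)/(2*v) (L(v, B) = (-159 + B)/((2*v)) = (-159 + B)*(1/(2*v)) = (-159 + B)/(2*v))
1/L(W(-2), 257) = 1/((-159 + 257)/(2*(-7 - 2))) = 1/((½)*98/(-9)) = 1/((½)*(-⅑)*98) = 1/(-49/9) = -9/49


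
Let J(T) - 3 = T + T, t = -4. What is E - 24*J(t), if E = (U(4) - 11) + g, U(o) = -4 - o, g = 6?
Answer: 107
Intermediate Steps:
J(T) = 3 + 2*T (J(T) = 3 + (T + T) = 3 + 2*T)
E = -13 (E = ((-4 - 1*4) - 11) + 6 = ((-4 - 4) - 11) + 6 = (-8 - 11) + 6 = -19 + 6 = -13)
E - 24*J(t) = -13 - 24*(3 + 2*(-4)) = -13 - 24*(3 - 8) = -13 - 24*(-5) = -13 + 120 = 107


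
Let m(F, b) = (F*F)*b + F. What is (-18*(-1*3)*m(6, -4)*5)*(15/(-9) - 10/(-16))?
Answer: 77625/2 ≈ 38813.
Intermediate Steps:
m(F, b) = F + b*F² (m(F, b) = F²*b + F = b*F² + F = F + b*F²)
(-18*(-1*3)*m(6, -4)*5)*(15/(-9) - 10/(-16)) = (-18*(-1*3)*(6*(1 + 6*(-4)))*5)*(15/(-9) - 10/(-16)) = (-(-54)*(6*(1 - 24))*5)*(15*(-⅑) - 10*(-1/16)) = (-(-54)*(6*(-23))*5)*(-5/3 + 5/8) = -(-54)*(-138*5)*(-25/24) = -(-54)*(-690)*(-25/24) = -18*2070*(-25/24) = -37260*(-25/24) = 77625/2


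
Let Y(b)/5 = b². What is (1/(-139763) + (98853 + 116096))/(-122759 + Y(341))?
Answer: 5006986181/10683623483 ≈ 0.46866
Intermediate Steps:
Y(b) = 5*b²
(1/(-139763) + (98853 + 116096))/(-122759 + Y(341)) = (1/(-139763) + (98853 + 116096))/(-122759 + 5*341²) = (-1/139763 + 214949)/(-122759 + 5*116281) = 30041917086/(139763*(-122759 + 581405)) = (30041917086/139763)/458646 = (30041917086/139763)*(1/458646) = 5006986181/10683623483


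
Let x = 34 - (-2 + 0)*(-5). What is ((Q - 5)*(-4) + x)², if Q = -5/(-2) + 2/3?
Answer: 8836/9 ≈ 981.78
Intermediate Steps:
Q = 19/6 (Q = -5*(-½) + 2*(⅓) = 5/2 + ⅔ = 19/6 ≈ 3.1667)
x = 24 (x = 34 - (-2)*(-5) = 34 - 1*10 = 34 - 10 = 24)
((Q - 5)*(-4) + x)² = ((19/6 - 5)*(-4) + 24)² = (-11/6*(-4) + 24)² = (22/3 + 24)² = (94/3)² = 8836/9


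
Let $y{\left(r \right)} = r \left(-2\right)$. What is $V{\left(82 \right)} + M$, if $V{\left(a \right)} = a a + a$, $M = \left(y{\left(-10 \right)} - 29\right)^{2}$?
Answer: $6887$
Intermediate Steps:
$y{\left(r \right)} = - 2 r$
$M = 81$ ($M = \left(\left(-2\right) \left(-10\right) - 29\right)^{2} = \left(20 - 29\right)^{2} = \left(-9\right)^{2} = 81$)
$V{\left(a \right)} = a + a^{2}$ ($V{\left(a \right)} = a^{2} + a = a + a^{2}$)
$V{\left(82 \right)} + M = 82 \left(1 + 82\right) + 81 = 82 \cdot 83 + 81 = 6806 + 81 = 6887$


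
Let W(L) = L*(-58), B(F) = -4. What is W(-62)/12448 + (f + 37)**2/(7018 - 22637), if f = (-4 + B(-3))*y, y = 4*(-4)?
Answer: -70682719/48606328 ≈ -1.4542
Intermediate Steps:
y = -16
f = 128 (f = (-4 - 4)*(-16) = -8*(-16) = 128)
W(L) = -58*L
W(-62)/12448 + (f + 37)**2/(7018 - 22637) = -58*(-62)/12448 + (128 + 37)**2/(7018 - 22637) = 3596*(1/12448) + 165**2/(-15619) = 899/3112 + 27225*(-1/15619) = 899/3112 - 27225/15619 = -70682719/48606328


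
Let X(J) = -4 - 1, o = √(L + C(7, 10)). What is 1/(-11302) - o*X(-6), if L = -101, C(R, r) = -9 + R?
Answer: -1/11302 + 5*I*√103 ≈ -8.848e-5 + 50.744*I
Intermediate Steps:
o = I*√103 (o = √(-101 + (-9 + 7)) = √(-101 - 2) = √(-103) = I*√103 ≈ 10.149*I)
X(J) = -5
1/(-11302) - o*X(-6) = 1/(-11302) - I*√103*(-5) = -1/11302 - (-5)*I*√103 = -1/11302 + 5*I*√103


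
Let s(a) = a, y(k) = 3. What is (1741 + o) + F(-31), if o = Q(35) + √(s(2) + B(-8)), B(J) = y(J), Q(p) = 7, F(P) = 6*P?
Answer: 1562 + √5 ≈ 1564.2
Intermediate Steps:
B(J) = 3
o = 7 + √5 (o = 7 + √(2 + 3) = 7 + √5 ≈ 9.2361)
(1741 + o) + F(-31) = (1741 + (7 + √5)) + 6*(-31) = (1748 + √5) - 186 = 1562 + √5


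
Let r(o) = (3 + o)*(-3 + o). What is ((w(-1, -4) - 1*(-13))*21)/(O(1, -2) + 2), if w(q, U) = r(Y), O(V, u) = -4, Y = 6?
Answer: -420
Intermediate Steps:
r(o) = (-3 + o)*(3 + o)
w(q, U) = 27 (w(q, U) = -9 + 6² = -9 + 36 = 27)
((w(-1, -4) - 1*(-13))*21)/(O(1, -2) + 2) = ((27 - 1*(-13))*21)/(-4 + 2) = ((27 + 13)*21)/(-2) = (40*21)*(-½) = 840*(-½) = -420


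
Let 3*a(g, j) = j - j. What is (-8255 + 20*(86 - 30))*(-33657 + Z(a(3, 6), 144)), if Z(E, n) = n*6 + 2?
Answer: 233963785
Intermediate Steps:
a(g, j) = 0 (a(g, j) = (j - j)/3 = (⅓)*0 = 0)
Z(E, n) = 2 + 6*n (Z(E, n) = 6*n + 2 = 2 + 6*n)
(-8255 + 20*(86 - 30))*(-33657 + Z(a(3, 6), 144)) = (-8255 + 20*(86 - 30))*(-33657 + (2 + 6*144)) = (-8255 + 20*56)*(-33657 + (2 + 864)) = (-8255 + 1120)*(-33657 + 866) = -7135*(-32791) = 233963785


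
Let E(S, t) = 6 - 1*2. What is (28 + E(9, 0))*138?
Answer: 4416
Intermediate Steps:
E(S, t) = 4 (E(S, t) = 6 - 2 = 4)
(28 + E(9, 0))*138 = (28 + 4)*138 = 32*138 = 4416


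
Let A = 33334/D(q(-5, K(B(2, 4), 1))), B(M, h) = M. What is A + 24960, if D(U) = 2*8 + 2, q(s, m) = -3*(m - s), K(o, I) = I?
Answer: 241307/9 ≈ 26812.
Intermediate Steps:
q(s, m) = -3*m + 3*s
D(U) = 18 (D(U) = 16 + 2 = 18)
A = 16667/9 (A = 33334/18 = 33334*(1/18) = 16667/9 ≈ 1851.9)
A + 24960 = 16667/9 + 24960 = 241307/9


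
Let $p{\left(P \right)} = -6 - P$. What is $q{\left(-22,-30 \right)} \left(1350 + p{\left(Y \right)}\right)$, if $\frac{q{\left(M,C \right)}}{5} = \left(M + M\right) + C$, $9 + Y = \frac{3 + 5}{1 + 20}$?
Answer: $- \frac{10509850}{21} \approx -5.0047 \cdot 10^{5}$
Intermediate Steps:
$Y = - \frac{181}{21}$ ($Y = -9 + \frac{3 + 5}{1 + 20} = -9 + \frac{8}{21} = - \frac{181}{21} \approx -8.619$)
$q{\left(M,C \right)} = 5 C + 10 M$ ($q{\left(M,C \right)} = 5 \left(\left(M + M\right) + C\right) = 5 \left(2 M + C\right) = 5 \left(C + 2 M\right) = 5 C + 10 M$)
$q{\left(-22,-30 \right)} \left(1350 + p{\left(Y \right)}\right) = \left(5 \left(-30\right) + 10 \left(-22\right)\right) \left(1350 - - \frac{55}{21}\right) = \left(-150 - 220\right) \left(1350 + \left(-6 + \frac{181}{21}\right)\right) = - 370 \left(1350 + \frac{55}{21}\right) = \left(-370\right) \frac{28405}{21} = - \frac{10509850}{21}$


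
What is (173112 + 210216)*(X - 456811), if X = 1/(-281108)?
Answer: -12306096330477048/70277 ≈ -1.7511e+11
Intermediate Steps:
X = -1/281108 ≈ -3.5574e-6
(173112 + 210216)*(X - 456811) = (173112 + 210216)*(-1/281108 - 456811) = 383328*(-128413226589/281108) = -12306096330477048/70277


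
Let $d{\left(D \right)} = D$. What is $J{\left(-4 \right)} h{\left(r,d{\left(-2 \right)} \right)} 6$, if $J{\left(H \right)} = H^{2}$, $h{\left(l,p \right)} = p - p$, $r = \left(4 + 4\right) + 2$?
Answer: $0$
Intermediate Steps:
$r = 10$ ($r = 8 + 2 = 10$)
$h{\left(l,p \right)} = 0$
$J{\left(-4 \right)} h{\left(r,d{\left(-2 \right)} \right)} 6 = \left(-4\right)^{2} \cdot 0 \cdot 6 = 16 \cdot 0 \cdot 6 = 0 \cdot 6 = 0$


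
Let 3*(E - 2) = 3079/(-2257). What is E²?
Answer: 109474369/45846441 ≈ 2.3878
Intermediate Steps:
E = 10463/6771 (E = 2 + (3079/(-2257))/3 = 2 + (3079*(-1/2257))/3 = 2 + (⅓)*(-3079/2257) = 2 - 3079/6771 = 10463/6771 ≈ 1.5453)
E² = (10463/6771)² = 109474369/45846441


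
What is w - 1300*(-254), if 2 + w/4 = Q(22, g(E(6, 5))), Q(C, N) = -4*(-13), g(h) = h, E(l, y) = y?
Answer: 330400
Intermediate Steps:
Q(C, N) = 52
w = 200 (w = -8 + 4*52 = -8 + 208 = 200)
w - 1300*(-254) = 200 - 1300*(-254) = 200 + 330200 = 330400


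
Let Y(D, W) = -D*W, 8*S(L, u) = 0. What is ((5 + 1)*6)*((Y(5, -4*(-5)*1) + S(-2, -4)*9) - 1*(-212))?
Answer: 4032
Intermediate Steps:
S(L, u) = 0 (S(L, u) = (⅛)*0 = 0)
Y(D, W) = -D*W
((5 + 1)*6)*((Y(5, -4*(-5)*1) + S(-2, -4)*9) - 1*(-212)) = ((5 + 1)*6)*((-1*5*-4*(-5)*1 + 0*9) - 1*(-212)) = (6*6)*((-1*5*20*1 + 0) + 212) = 36*((-1*5*20 + 0) + 212) = 36*((-100 + 0) + 212) = 36*(-100 + 212) = 36*112 = 4032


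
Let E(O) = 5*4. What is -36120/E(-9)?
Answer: -1806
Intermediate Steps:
E(O) = 20
-36120/E(-9) = -36120/20 = -645*14/5 = -1806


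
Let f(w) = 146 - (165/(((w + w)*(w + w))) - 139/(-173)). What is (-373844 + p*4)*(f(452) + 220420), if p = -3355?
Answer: -188689225490544669/2209037 ≈ -8.5417e+10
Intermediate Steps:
f(w) = 25119/173 - 165/(4*w**2) (f(w) = 146 - (165/(((2*w)*(2*w))) - 139*(-1/173)) = 146 - (165/((4*w**2)) + 139/173) = 146 - (165*(1/(4*w**2)) + 139/173) = 146 - (165/(4*w**2) + 139/173) = 146 - (139/173 + 165/(4*w**2)) = 146 + (-139/173 - 165/(4*w**2)) = 25119/173 - 165/(4*w**2))
(-373844 + p*4)*(f(452) + 220420) = (-373844 - 3355*4)*((25119/173 - 165/4/452**2) + 220420) = (-373844 - 13420)*((25119/173 - 165/4*1/204304) + 220420) = -387264*((25119/173 - 165/817216) + 220420) = -387264*(20527620159/141378368 + 220420) = -387264*31183147494719/141378368 = -188689225490544669/2209037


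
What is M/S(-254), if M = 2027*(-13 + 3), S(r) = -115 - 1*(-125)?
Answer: -2027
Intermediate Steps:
S(r) = 10 (S(r) = -115 + 125 = 10)
M = -20270 (M = 2027*(-10) = -20270)
M/S(-254) = -20270/10 = -20270*1/10 = -2027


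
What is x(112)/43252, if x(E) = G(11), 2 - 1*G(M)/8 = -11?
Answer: 26/10813 ≈ 0.0024045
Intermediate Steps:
G(M) = 104 (G(M) = 16 - 8*(-11) = 16 + 88 = 104)
x(E) = 104
x(112)/43252 = 104/43252 = 104*(1/43252) = 26/10813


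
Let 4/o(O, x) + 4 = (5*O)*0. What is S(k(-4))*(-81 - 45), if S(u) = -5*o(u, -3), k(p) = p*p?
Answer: -630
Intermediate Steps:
o(O, x) = -1 (o(O, x) = 4/(-4 + (5*O)*0) = 4/(-4 + 0) = 4/(-4) = 4*(-¼) = -1)
k(p) = p²
S(u) = 5 (S(u) = -5*(-1) = 5)
S(k(-4))*(-81 - 45) = 5*(-81 - 45) = 5*(-126) = -630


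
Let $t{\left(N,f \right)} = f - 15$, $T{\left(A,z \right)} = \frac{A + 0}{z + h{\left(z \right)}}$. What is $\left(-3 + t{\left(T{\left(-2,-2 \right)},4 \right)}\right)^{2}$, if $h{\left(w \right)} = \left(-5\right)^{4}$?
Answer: $196$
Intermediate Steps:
$h{\left(w \right)} = 625$
$T{\left(A,z \right)} = \frac{A}{625 + z}$ ($T{\left(A,z \right)} = \frac{A + 0}{z + 625} = \frac{A}{625 + z}$)
$t{\left(N,f \right)} = -15 + f$ ($t{\left(N,f \right)} = f - 15 = -15 + f$)
$\left(-3 + t{\left(T{\left(-2,-2 \right)},4 \right)}\right)^{2} = \left(-3 + \left(-15 + 4\right)\right)^{2} = \left(-3 - 11\right)^{2} = \left(-14\right)^{2} = 196$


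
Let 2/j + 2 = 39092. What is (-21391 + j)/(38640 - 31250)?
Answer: -209043547/72218775 ≈ -2.8946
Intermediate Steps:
j = 1/19545 (j = 2/(-2 + 39092) = 2/39090 = 2*(1/39090) = 1/19545 ≈ 5.1164e-5)
(-21391 + j)/(38640 - 31250) = (-21391 + 1/19545)/(38640 - 31250) = -418087094/19545/7390 = -418087094/19545*1/7390 = -209043547/72218775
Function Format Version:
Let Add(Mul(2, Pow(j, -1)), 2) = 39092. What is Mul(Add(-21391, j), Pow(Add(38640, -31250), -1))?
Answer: Rational(-209043547, 72218775) ≈ -2.8946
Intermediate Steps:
j = Rational(1, 19545) (j = Mul(2, Pow(Add(-2, 39092), -1)) = Mul(2, Pow(39090, -1)) = Mul(2, Rational(1, 39090)) = Rational(1, 19545) ≈ 5.1164e-5)
Mul(Add(-21391, j), Pow(Add(38640, -31250), -1)) = Mul(Add(-21391, Rational(1, 19545)), Pow(Add(38640, -31250), -1)) = Mul(Rational(-418087094, 19545), Pow(7390, -1)) = Mul(Rational(-418087094, 19545), Rational(1, 7390)) = Rational(-209043547, 72218775)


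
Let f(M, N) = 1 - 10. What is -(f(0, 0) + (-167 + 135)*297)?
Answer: 9513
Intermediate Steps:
f(M, N) = -9
-(f(0, 0) + (-167 + 135)*297) = -(-9 + (-167 + 135)*297) = -(-9 - 32*297) = -(-9 - 9504) = -1*(-9513) = 9513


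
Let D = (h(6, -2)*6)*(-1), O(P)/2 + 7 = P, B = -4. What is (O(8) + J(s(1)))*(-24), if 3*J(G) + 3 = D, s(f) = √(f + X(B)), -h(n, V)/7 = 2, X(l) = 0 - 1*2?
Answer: -696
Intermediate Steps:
O(P) = -14 + 2*P
X(l) = -2 (X(l) = 0 - 2 = -2)
h(n, V) = -14 (h(n, V) = -7*2 = -14)
s(f) = √(-2 + f) (s(f) = √(f - 2) = √(-2 + f))
D = 84 (D = -14*6*(-1) = -84*(-1) = 84)
J(G) = 27 (J(G) = -1 + (⅓)*84 = -1 + 28 = 27)
(O(8) + J(s(1)))*(-24) = ((-14 + 2*8) + 27)*(-24) = ((-14 + 16) + 27)*(-24) = (2 + 27)*(-24) = 29*(-24) = -696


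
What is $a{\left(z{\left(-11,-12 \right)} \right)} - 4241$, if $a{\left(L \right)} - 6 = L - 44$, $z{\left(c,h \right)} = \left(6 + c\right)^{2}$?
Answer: $-4254$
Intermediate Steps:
$a{\left(L \right)} = -38 + L$ ($a{\left(L \right)} = 6 + \left(L - 44\right) = 6 + \left(-44 + L\right) = -38 + L$)
$a{\left(z{\left(-11,-12 \right)} \right)} - 4241 = \left(-38 + \left(6 - 11\right)^{2}\right) - 4241 = \left(-38 + \left(-5\right)^{2}\right) - 4241 = \left(-38 + 25\right) - 4241 = -13 - 4241 = -4254$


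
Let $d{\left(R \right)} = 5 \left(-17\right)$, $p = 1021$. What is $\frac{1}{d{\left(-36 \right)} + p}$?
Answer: $\frac{1}{936} \approx 0.0010684$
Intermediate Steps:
$d{\left(R \right)} = -85$
$\frac{1}{d{\left(-36 \right)} + p} = \frac{1}{-85 + 1021} = \frac{1}{936}$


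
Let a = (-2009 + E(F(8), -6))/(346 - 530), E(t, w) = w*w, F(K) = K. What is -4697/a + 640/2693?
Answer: -2326157144/5313289 ≈ -437.80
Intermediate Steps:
E(t, w) = w²
a = 1973/184 (a = (-2009 + (-6)²)/(346 - 530) = (-2009 + 36)/(-184) = -1973*(-1/184) = 1973/184 ≈ 10.723)
-4697/a + 640/2693 = -4697/1973/184 + 640/2693 = -4697*184/1973 + 640*(1/2693) = -864248/1973 + 640/2693 = -2326157144/5313289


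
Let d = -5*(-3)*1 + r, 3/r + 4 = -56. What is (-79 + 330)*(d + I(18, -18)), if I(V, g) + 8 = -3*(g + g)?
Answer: 577049/20 ≈ 28852.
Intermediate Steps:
r = -1/20 (r = 3/(-4 - 56) = 3/(-60) = 3*(-1/60) = -1/20 ≈ -0.050000)
I(V, g) = -8 - 6*g (I(V, g) = -8 - 3*(g + g) = -8 - 6*g)
d = 299/20 (d = -5*(-3)*1 - 1/20 = 15*1 - 1/20 = 15 - 1/20 = 299/20 ≈ 14.950)
(-79 + 330)*(d + I(18, -18)) = (-79 + 330)*(299/20 + (-8 - 6*(-18))) = 251*(299/20 + (-8 + 108)) = 251*(299/20 + 100) = 251*(2299/20) = 577049/20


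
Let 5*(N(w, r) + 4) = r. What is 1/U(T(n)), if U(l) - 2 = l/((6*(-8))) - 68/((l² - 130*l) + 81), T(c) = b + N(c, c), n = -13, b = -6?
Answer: 117360/261277 ≈ 0.44918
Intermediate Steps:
N(w, r) = -4 + r/5
T(c) = -10 + c/5 (T(c) = -6 + (-4 + c/5) = -10 + c/5)
U(l) = 2 - 68/(81 + l² - 130*l) - l/48 (U(l) = 2 + (l/((6*(-8))) - 68/((l² - 130*l) + 81)) = 2 + (l/(-48) - 68/(81 + l² - 130*l)) = 2 + (l*(-1/48) - 68/(81 + l² - 130*l)) = 2 + (-l/48 - 68/(81 + l² - 130*l)) = 2 + (-68/(81 + l² - 130*l) - l/48) = 2 - 68/(81 + l² - 130*l) - l/48)
1/U(T(n)) = 1/((4512 - (-10 + (⅕)*(-13))³ - 12561*(-10 + (⅕)*(-13)) + 226*(-10 + (⅕)*(-13))²)/(48*(81 + (-10 + (⅕)*(-13))² - 130*(-10 + (⅕)*(-13))))) = 1/((4512 - (-10 - 13/5)³ - 12561*(-10 - 13/5) + 226*(-10 - 13/5)²)/(48*(81 + (-10 - 13/5)² - 130*(-10 - 13/5)))) = 1/((4512 - (-63/5)³ - 12561*(-63/5) + 226*(-63/5)²)/(48*(81 + (-63/5)² - 130*(-63/5)))) = 1/((4512 - 1*(-250047/125) + 791343/5 + 226*(3969/25))/(48*(81 + 3969/25 + 1638))) = 1/((4512 + 250047/125 + 791343/5 + 896994/25)/(48*(46944/25))) = 1/((1/48)*(25/46944)*(25082592/125)) = 1/(261277/117360) = 117360/261277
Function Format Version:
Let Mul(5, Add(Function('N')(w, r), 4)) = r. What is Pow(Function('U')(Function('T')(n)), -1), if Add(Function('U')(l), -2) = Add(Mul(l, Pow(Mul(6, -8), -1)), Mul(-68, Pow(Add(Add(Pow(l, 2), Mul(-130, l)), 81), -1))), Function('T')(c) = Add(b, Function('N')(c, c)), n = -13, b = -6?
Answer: Rational(117360, 261277) ≈ 0.44918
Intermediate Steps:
Function('N')(w, r) = Add(-4, Mul(Rational(1, 5), r))
Function('T')(c) = Add(-10, Mul(Rational(1, 5), c)) (Function('T')(c) = Add(-6, Add(-4, Mul(Rational(1, 5), c))) = Add(-10, Mul(Rational(1, 5), c)))
Function('U')(l) = Add(2, Mul(-68, Pow(Add(81, Pow(l, 2), Mul(-130, l)), -1)), Mul(Rational(-1, 48), l)) (Function('U')(l) = Add(2, Add(Mul(l, Pow(Mul(6, -8), -1)), Mul(-68, Pow(Add(Add(Pow(l, 2), Mul(-130, l)), 81), -1)))) = Add(2, Add(Mul(l, Pow(-48, -1)), Mul(-68, Pow(Add(81, Pow(l, 2), Mul(-130, l)), -1)))) = Add(2, Add(Mul(l, Rational(-1, 48)), Mul(-68, Pow(Add(81, Pow(l, 2), Mul(-130, l)), -1)))) = Add(2, Add(Mul(Rational(-1, 48), l), Mul(-68, Pow(Add(81, Pow(l, 2), Mul(-130, l)), -1)))) = Add(2, Add(Mul(-68, Pow(Add(81, Pow(l, 2), Mul(-130, l)), -1)), Mul(Rational(-1, 48), l))) = Add(2, Mul(-68, Pow(Add(81, Pow(l, 2), Mul(-130, l)), -1)), Mul(Rational(-1, 48), l)))
Pow(Function('U')(Function('T')(n)), -1) = Pow(Mul(Rational(1, 48), Pow(Add(81, Pow(Add(-10, Mul(Rational(1, 5), -13)), 2), Mul(-130, Add(-10, Mul(Rational(1, 5), -13)))), -1), Add(4512, Mul(-1, Pow(Add(-10, Mul(Rational(1, 5), -13)), 3)), Mul(-12561, Add(-10, Mul(Rational(1, 5), -13))), Mul(226, Pow(Add(-10, Mul(Rational(1, 5), -13)), 2)))), -1) = Pow(Mul(Rational(1, 48), Pow(Add(81, Pow(Add(-10, Rational(-13, 5)), 2), Mul(-130, Add(-10, Rational(-13, 5)))), -1), Add(4512, Mul(-1, Pow(Add(-10, Rational(-13, 5)), 3)), Mul(-12561, Add(-10, Rational(-13, 5))), Mul(226, Pow(Add(-10, Rational(-13, 5)), 2)))), -1) = Pow(Mul(Rational(1, 48), Pow(Add(81, Pow(Rational(-63, 5), 2), Mul(-130, Rational(-63, 5))), -1), Add(4512, Mul(-1, Pow(Rational(-63, 5), 3)), Mul(-12561, Rational(-63, 5)), Mul(226, Pow(Rational(-63, 5), 2)))), -1) = Pow(Mul(Rational(1, 48), Pow(Add(81, Rational(3969, 25), 1638), -1), Add(4512, Mul(-1, Rational(-250047, 125)), Rational(791343, 5), Mul(226, Rational(3969, 25)))), -1) = Pow(Mul(Rational(1, 48), Pow(Rational(46944, 25), -1), Add(4512, Rational(250047, 125), Rational(791343, 5), Rational(896994, 25))), -1) = Pow(Mul(Rational(1, 48), Rational(25, 46944), Rational(25082592, 125)), -1) = Pow(Rational(261277, 117360), -1) = Rational(117360, 261277)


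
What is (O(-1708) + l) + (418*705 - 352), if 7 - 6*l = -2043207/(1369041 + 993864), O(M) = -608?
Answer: 231353060969/787635 ≈ 2.9373e+5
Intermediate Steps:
l = 1032419/787635 (l = 7/6 - (-681069)/(2*(1369041 + 993864)) = 7/6 - (-681069)/(2*2362905) = 7/6 - ⅙*(-227023/262545) = 7/6 + 227023/1575270 = 1032419/787635 ≈ 1.3108)
(O(-1708) + l) + (418*705 - 352) = (-608 + 1032419/787635) + (418*705 - 352) = -477849661/787635 + (294690 - 352) = -477849661/787635 + 294338 = 231353060969/787635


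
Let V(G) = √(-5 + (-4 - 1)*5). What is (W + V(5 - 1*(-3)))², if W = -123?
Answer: (123 - I*√30)² ≈ 15099.0 - 1347.4*I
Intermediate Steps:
V(G) = I*√30 (V(G) = √(-5 - 5*5) = √(-5 - 25) = √(-30) = I*√30)
(W + V(5 - 1*(-3)))² = (-123 + I*√30)²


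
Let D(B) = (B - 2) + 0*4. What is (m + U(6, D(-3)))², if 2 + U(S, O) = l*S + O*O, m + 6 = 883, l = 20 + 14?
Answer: 1218816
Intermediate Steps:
l = 34
m = 877 (m = -6 + 883 = 877)
D(B) = -2 + B (D(B) = (-2 + B) + 0 = -2 + B)
U(S, O) = -2 + O² + 34*S (U(S, O) = -2 + (34*S + O*O) = -2 + (34*S + O²) = -2 + (O² + 34*S) = -2 + O² + 34*S)
(m + U(6, D(-3)))² = (877 + (-2 + (-2 - 3)² + 34*6))² = (877 + (-2 + (-5)² + 204))² = (877 + (-2 + 25 + 204))² = (877 + 227)² = 1104² = 1218816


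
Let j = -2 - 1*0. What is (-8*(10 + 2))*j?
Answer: 192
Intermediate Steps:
j = -2 (j = -2 + 0 = -2)
(-8*(10 + 2))*j = -8*(10 + 2)*(-2) = -8*12*(-2) = -96*(-2) = 192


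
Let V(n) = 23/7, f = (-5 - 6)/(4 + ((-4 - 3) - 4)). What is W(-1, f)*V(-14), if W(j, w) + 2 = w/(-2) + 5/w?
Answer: 1403/1078 ≈ 1.3015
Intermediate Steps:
f = 11/7 (f = -11/(4 + (-7 - 4)) = -11/(4 - 11) = -11/(-7) = -11*(-1/7) = 11/7 ≈ 1.5714)
W(j, w) = -2 + 5/w - w/2 (W(j, w) = -2 + (w/(-2) + 5/w) = -2 + (w*(-1/2) + 5/w) = -2 + (-w/2 + 5/w) = -2 + (5/w - w/2) = -2 + 5/w - w/2)
V(n) = 23/7 (V(n) = 23*(1/7) = 23/7)
W(-1, f)*V(-14) = (-2 + 5/(11/7) - 1/2*11/7)*(23/7) = (-2 + 5*(7/11) - 11/14)*(23/7) = (-2 + 35/11 - 11/14)*(23/7) = (61/154)*(23/7) = 1403/1078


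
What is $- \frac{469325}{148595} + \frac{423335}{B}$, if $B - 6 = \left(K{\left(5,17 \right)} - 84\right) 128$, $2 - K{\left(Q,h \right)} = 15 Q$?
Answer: $- \frac{2893368143}{119410942} \approx -24.23$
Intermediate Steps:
$K{\left(Q,h \right)} = 2 - 15 Q$
$B = -20090$ ($B = 6 + \left(\left(2 - 75\right) - 84\right) 128 = 6 + \left(-73 - 84\right) 128 = 6 - 20096 = -20090$)
$- \frac{469325}{148595} + \frac{423335}{B} = - \frac{469325}{148595} + \frac{423335}{-20090} = \left(-469325\right) \frac{1}{148595} + 423335 \left(- \frac{1}{20090}\right) = - \frac{93865}{29719} - \frac{84667}{4018} = - \frac{2893368143}{119410942}$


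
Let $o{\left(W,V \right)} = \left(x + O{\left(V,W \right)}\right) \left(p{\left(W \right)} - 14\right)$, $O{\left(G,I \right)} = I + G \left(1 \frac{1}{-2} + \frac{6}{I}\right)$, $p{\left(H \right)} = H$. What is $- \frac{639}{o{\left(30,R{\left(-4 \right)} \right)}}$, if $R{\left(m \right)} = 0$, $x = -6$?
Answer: $- \frac{213}{128} \approx -1.6641$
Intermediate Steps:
$O{\left(G,I \right)} = I + G \left(- \frac{1}{2} + \frac{6}{I}\right)$ ($O{\left(G,I \right)} = I + G \left(1 \left(- \frac{1}{2}\right) + \frac{6}{I}\right) = I + G \left(- \frac{1}{2} + \frac{6}{I}\right)$)
$o{\left(W,V \right)} = \left(-14 + W\right) \left(-6 + W - \frac{V}{2} + \frac{6 V}{W}\right)$ ($o{\left(W,V \right)} = \left(-6 + \left(W - \frac{V}{2} + \frac{6 V}{W}\right)\right) \left(W - 14\right) = \left(-6 + W - \frac{V}{2} + \frac{6 V}{W}\right) \left(-14 + W\right) = \left(-14 + W\right) \left(-6 + W - \frac{V}{2} + \frac{6 V}{W}\right)$)
$- \frac{639}{o{\left(30,R{\left(-4 \right)} \right)}} = - \frac{639}{84 + 30^{2} - 600 + 13 \cdot 0 - \frac{0}{30} - 0 \cdot 30} = - \frac{639}{84 + 900 - 600 + 0 - 0 \cdot \frac{1}{30} + 0} = - \frac{639}{84 + 900 - 600 + 0 + 0 + 0} = - \frac{639}{384} = \left(-639\right) \frac{1}{384} = - \frac{213}{128}$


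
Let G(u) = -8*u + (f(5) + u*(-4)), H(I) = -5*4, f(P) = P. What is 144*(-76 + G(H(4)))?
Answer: 24336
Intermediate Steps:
H(I) = -20
G(u) = 5 - 12*u (G(u) = -8*u + (5 + u*(-4)) = -8*u + (5 - 4*u) = 5 - 12*u)
144*(-76 + G(H(4))) = 144*(-76 + (5 - 12*(-20))) = 144*(-76 + (5 + 240)) = 144*(-76 + 245) = 144*169 = 24336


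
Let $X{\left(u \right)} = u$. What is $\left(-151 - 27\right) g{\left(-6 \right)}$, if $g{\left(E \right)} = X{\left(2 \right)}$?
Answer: $-356$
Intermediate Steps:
$g{\left(E \right)} = 2$
$\left(-151 - 27\right) g{\left(-6 \right)} = \left(-151 - 27\right) 2 = \left(-178\right) 2 = -356$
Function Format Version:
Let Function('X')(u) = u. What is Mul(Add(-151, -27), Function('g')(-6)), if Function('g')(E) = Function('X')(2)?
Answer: -356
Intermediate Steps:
Function('g')(E) = 2
Mul(Add(-151, -27), Function('g')(-6)) = Mul(Add(-151, -27), 2) = Mul(-178, 2) = -356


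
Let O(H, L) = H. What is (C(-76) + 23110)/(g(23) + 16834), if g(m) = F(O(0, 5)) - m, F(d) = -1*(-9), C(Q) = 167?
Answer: 23277/16820 ≈ 1.3839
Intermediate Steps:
F(d) = 9
g(m) = 9 - m
(C(-76) + 23110)/(g(23) + 16834) = (167 + 23110)/((9 - 1*23) + 16834) = 23277/((9 - 23) + 16834) = 23277/(-14 + 16834) = 23277/16820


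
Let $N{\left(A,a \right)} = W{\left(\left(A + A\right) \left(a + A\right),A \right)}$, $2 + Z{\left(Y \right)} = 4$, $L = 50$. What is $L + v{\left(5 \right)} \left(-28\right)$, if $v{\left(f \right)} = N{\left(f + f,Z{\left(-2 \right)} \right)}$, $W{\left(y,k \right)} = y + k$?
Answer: $-6950$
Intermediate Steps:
$W{\left(y,k \right)} = k + y$
$Z{\left(Y \right)} = 2$ ($Z{\left(Y \right)} = -2 + 4 = 2$)
$N{\left(A,a \right)} = A + 2 A \left(A + a\right)$ ($N{\left(A,a \right)} = A + \left(A + A\right) \left(a + A\right) = A + 2 A \left(A + a\right)$)
$v{\left(f \right)} = 2 f \left(5 + 4 f\right)$ ($v{\left(f \right)} = \left(f + f\right) \left(1 + 2 \left(f + f\right) + 2 \cdot 2\right) = 2 f \left(1 + 2 \cdot 2 f + 4\right) = 2 f \left(1 + 4 f + 4\right) = 2 f \left(5 + 4 f\right)$)
$L + v{\left(5 \right)} \left(-28\right) = 50 + 2 \cdot 5 \left(5 + 4 \cdot 5\right) \left(-28\right) = 50 + 2 \cdot 5 \left(5 + 20\right) \left(-28\right) = 50 + 2 \cdot 5 \cdot 25 \left(-28\right) = 50 + 250 \left(-28\right) = 50 - 7000 = -6950$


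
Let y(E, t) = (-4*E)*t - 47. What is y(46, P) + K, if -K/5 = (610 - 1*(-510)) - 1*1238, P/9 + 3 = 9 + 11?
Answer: -27609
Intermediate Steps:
P = 153 (P = -27 + 9*(9 + 11) = -27 + 9*20 = -27 + 180 = 153)
y(E, t) = -47 - 4*E*t (y(E, t) = -4*E*t - 47 = -47 - 4*E*t)
K = 590 (K = -5*((610 - 1*(-510)) - 1*1238) = -5*((610 + 510) - 1238) = -5*(1120 - 1238) = -5*(-118) = 590)
y(46, P) + K = (-47 - 4*46*153) + 590 = (-47 - 28152) + 590 = -28199 + 590 = -27609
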